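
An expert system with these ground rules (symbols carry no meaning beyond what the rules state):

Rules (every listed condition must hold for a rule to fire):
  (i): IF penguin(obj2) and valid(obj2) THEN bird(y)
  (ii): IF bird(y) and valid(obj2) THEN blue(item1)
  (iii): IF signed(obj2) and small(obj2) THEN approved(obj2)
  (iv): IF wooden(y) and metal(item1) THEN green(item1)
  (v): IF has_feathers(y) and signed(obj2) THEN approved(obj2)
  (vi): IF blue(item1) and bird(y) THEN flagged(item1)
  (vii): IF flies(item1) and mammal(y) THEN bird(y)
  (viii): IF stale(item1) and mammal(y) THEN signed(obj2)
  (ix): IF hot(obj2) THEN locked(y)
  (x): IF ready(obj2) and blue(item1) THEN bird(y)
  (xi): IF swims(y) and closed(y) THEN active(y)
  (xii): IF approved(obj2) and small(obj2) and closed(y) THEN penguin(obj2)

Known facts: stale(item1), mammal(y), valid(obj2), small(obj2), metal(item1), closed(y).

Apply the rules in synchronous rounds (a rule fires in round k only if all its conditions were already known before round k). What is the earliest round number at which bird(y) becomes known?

4

Round 1 — (viii), derive signed(obj2).
Round 2 — (iii), derive approved(obj2).
Round 3 — (xii), derive penguin(obj2).
Round 4 — (i), derive bird(y).
bird(y) first appears in round 4.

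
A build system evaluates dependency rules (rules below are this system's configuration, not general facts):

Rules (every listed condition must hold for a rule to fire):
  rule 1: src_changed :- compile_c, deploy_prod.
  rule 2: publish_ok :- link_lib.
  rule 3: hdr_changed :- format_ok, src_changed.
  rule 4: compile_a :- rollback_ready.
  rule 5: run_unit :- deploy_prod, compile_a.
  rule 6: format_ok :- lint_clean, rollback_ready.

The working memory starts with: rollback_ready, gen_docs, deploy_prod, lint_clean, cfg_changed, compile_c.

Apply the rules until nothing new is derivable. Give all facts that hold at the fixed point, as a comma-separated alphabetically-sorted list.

Round 1 — rule 1, rule 4, rule 6, derive src_changed, compile_a, format_ok.
Round 2 — rule 3, rule 5, derive hdr_changed, run_unit.

cfg_changed, compile_a, compile_c, deploy_prod, format_ok, gen_docs, hdr_changed, lint_clean, rollback_ready, run_unit, src_changed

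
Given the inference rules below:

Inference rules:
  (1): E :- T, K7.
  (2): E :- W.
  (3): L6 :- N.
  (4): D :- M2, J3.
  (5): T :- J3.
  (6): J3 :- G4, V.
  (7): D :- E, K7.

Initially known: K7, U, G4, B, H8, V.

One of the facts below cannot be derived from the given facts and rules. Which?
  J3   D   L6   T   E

L6

Round 1 fires (6), giving J3.
Round 2 fires (5), giving T.
Round 3 fires (1), giving E.
Round 4 fires (7), giving D.
Derived: E (round 3), D (round 4), J3 (round 1), T (round 2). L6 never appears in any round.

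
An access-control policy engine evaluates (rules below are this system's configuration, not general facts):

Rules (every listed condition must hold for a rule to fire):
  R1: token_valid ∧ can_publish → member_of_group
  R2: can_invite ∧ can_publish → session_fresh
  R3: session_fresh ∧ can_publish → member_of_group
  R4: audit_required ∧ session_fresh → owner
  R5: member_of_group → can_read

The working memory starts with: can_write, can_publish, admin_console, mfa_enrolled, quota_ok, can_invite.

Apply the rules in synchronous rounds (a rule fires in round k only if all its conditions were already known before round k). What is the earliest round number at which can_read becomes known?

[1] R2 [can_invite ∧ can_publish → session_fresh]. ⇒ new: session_fresh.
[2] R3 [session_fresh ∧ can_publish → member_of_group]. ⇒ new: member_of_group.
[3] R5 [member_of_group → can_read]. ⇒ new: can_read.
can_read first appears in round 3.

3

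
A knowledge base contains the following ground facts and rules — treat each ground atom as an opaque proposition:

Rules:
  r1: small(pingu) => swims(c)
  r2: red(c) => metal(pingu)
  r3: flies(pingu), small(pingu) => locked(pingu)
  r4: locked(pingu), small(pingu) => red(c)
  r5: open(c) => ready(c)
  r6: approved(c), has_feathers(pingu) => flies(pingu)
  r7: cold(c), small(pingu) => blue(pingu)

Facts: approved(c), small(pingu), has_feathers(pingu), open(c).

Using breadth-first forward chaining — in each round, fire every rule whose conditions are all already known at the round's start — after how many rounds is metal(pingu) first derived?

4

Round 1: r1 [small(pingu) => swims(c)]; r5 [open(c) => ready(c)]; r6 [approved(c), has_feathers(pingu) => flies(pingu)]. Adds swims(c), ready(c), flies(pingu).
Round 2: r3 [flies(pingu), small(pingu) => locked(pingu)]. Adds locked(pingu).
Round 3: r4 [locked(pingu), small(pingu) => red(c)]. Adds red(c).
Round 4: r2 [red(c) => metal(pingu)]. Adds metal(pingu).
metal(pingu) first appears in round 4.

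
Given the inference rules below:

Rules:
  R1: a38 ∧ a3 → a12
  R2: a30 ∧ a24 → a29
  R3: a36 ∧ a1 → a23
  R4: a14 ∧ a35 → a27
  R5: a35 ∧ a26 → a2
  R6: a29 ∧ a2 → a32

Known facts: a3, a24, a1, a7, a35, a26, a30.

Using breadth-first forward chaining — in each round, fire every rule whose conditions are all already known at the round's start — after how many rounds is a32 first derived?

2

Round 1: R2 [a30 ∧ a24 → a29]; R5 [a35 ∧ a26 → a2]. Adds a29, a2.
Round 2: R6 [a29 ∧ a2 → a32]. Adds a32.
a32 first appears in round 2.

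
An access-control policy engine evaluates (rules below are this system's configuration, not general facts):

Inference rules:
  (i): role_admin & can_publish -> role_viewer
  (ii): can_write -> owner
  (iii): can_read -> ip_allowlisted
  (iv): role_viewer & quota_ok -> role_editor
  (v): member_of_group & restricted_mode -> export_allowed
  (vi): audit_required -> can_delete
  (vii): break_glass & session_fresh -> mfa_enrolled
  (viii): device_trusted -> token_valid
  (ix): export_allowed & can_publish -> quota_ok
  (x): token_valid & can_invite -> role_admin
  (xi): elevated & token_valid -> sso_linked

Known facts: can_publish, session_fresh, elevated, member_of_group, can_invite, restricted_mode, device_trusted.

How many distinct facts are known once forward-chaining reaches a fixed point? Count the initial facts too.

14

Round 1 fires (v), (viii), giving export_allowed, token_valid.
Round 2 fires (ix), (x), (xi), giving quota_ok, role_admin, sso_linked.
Round 3 fires (i), giving role_viewer.
Round 4 fires (iv), giving role_editor.
Closure: {can_invite, can_publish, device_trusted, elevated, export_allowed, member_of_group, quota_ok, restricted_mode, role_admin, role_editor, role_viewer, session_fresh, sso_linked, token_valid} — 14 facts.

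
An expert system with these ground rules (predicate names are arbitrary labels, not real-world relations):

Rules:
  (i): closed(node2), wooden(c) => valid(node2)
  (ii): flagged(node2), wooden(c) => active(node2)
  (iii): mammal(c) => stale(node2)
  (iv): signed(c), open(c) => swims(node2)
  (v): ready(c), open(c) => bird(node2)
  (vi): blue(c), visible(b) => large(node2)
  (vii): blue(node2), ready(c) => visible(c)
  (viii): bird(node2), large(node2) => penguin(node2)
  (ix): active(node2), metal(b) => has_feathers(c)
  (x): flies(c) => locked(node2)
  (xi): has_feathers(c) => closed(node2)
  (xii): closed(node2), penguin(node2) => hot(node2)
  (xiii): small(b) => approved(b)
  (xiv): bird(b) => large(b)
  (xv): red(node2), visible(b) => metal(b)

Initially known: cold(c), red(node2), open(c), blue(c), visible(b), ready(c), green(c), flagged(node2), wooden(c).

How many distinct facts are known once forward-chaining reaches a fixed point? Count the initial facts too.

18

Round 1: (ii) [flagged(node2), wooden(c) => active(node2)]; (v) [ready(c), open(c) => bird(node2)]; (vi) [blue(c), visible(b) => large(node2)]; (xv) [red(node2), visible(b) => metal(b)]. New: active(node2), bird(node2), large(node2), metal(b).
Round 2: (viii) [bird(node2), large(node2) => penguin(node2)]; (ix) [active(node2), metal(b) => has_feathers(c)]. New: penguin(node2), has_feathers(c).
Round 3: (xi) [has_feathers(c) => closed(node2)]. New: closed(node2).
Round 4: (i) [closed(node2), wooden(c) => valid(node2)]; (xii) [closed(node2), penguin(node2) => hot(node2)]. New: valid(node2), hot(node2).
Closure: {active(node2), bird(node2), blue(c), closed(node2), cold(c), flagged(node2), green(c), has_feathers(c), hot(node2), large(node2), metal(b), open(c), penguin(node2), ready(c), red(node2), valid(node2), visible(b), wooden(c)} — 18 facts.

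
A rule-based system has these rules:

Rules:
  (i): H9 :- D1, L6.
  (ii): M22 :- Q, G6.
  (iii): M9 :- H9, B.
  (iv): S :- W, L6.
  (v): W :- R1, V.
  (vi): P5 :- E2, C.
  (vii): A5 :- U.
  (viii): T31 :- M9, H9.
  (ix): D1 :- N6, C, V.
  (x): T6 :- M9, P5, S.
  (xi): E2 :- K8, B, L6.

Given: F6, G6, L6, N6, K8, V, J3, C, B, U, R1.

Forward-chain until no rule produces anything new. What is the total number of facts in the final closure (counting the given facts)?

[1] (v) [W :- R1, V.]; (vii) [A5 :- U.]; (ix) [D1 :- N6, C, V.]; (xi) [E2 :- K8, B, L6.]. ⇒ new: W, A5, D1, E2.
[2] (i) [H9 :- D1, L6.]; (iv) [S :- W, L6.]; (vi) [P5 :- E2, C.]. ⇒ new: H9, S, P5.
[3] (iii) [M9 :- H9, B.]. ⇒ new: M9.
[4] (viii) [T31 :- M9, H9.]; (x) [T6 :- M9, P5, S.]. ⇒ new: T31, T6.
Closure: {A5, B, C, D1, E2, F6, G6, H9, J3, K8, L6, M9, N6, P5, R1, S, T31, T6, U, V, W} — 21 facts.

21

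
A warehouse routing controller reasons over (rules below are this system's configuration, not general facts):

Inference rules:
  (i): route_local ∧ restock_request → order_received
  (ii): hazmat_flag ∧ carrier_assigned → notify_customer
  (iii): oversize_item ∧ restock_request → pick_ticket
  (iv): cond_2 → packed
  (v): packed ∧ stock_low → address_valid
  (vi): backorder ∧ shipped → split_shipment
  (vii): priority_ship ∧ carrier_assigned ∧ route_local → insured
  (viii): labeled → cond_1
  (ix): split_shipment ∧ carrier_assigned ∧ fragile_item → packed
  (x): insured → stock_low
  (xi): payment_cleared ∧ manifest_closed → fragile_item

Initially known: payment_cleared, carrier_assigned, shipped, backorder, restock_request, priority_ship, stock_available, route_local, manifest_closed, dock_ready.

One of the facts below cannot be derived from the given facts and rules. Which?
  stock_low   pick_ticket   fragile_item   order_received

pick_ticket

Round 1 — (i), (vi), (vii), (xi), derive order_received, split_shipment, insured, fragile_item.
Round 2 — (ix), (x), derive packed, stock_low.
Round 3 — (v), derive address_valid.
Derived: order_received (round 1), stock_low (round 2), fragile_item (round 1). pick_ticket never appears in any round.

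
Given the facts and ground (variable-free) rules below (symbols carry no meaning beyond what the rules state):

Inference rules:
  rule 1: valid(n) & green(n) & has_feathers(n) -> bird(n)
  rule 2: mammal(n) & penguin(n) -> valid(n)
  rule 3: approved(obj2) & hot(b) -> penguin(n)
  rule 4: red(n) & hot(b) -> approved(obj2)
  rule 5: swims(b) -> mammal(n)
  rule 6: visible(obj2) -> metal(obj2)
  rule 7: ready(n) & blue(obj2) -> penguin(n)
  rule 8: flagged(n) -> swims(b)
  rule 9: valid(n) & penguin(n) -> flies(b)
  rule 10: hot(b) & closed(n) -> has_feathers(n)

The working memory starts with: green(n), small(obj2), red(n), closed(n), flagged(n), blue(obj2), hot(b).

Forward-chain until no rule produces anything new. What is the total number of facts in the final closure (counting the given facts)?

15

Round 1: rule 4 [red(n) & hot(b) -> approved(obj2)]; rule 8 [flagged(n) -> swims(b)]; rule 10 [hot(b) & closed(n) -> has_feathers(n)]. Adds approved(obj2), swims(b), has_feathers(n).
Round 2: rule 3 [approved(obj2) & hot(b) -> penguin(n)]; rule 5 [swims(b) -> mammal(n)]. Adds penguin(n), mammal(n).
Round 3: rule 2 [mammal(n) & penguin(n) -> valid(n)]. Adds valid(n).
Round 4: rule 1 [valid(n) & green(n) & has_feathers(n) -> bird(n)]; rule 9 [valid(n) & penguin(n) -> flies(b)]. Adds bird(n), flies(b).
Closure: {approved(obj2), bird(n), blue(obj2), closed(n), flagged(n), flies(b), green(n), has_feathers(n), hot(b), mammal(n), penguin(n), red(n), small(obj2), swims(b), valid(n)} — 15 facts.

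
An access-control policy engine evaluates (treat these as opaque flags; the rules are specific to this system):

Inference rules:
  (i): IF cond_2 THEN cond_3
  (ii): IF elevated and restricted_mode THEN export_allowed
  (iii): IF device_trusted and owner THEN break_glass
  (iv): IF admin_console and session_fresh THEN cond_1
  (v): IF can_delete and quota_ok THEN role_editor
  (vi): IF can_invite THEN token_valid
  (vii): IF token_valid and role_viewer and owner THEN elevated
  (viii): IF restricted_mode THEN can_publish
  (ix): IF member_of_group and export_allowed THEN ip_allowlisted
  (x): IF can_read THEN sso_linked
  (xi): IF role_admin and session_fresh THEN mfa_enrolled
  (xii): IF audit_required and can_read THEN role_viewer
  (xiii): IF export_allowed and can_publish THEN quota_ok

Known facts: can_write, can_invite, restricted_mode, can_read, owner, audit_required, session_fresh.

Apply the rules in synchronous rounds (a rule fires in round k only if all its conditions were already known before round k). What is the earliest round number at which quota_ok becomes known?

4

[1] (vi) [IF can_invite THEN token_valid]; (viii) [IF restricted_mode THEN can_publish]; (x) [IF can_read THEN sso_linked]; (xii) [IF audit_required and can_read THEN role_viewer]. ⇒ new: token_valid, can_publish, sso_linked, role_viewer.
[2] (vii) [IF token_valid and role_viewer and owner THEN elevated]. ⇒ new: elevated.
[3] (ii) [IF elevated and restricted_mode THEN export_allowed]. ⇒ new: export_allowed.
[4] (xiii) [IF export_allowed and can_publish THEN quota_ok]. ⇒ new: quota_ok.
quota_ok first appears in round 4.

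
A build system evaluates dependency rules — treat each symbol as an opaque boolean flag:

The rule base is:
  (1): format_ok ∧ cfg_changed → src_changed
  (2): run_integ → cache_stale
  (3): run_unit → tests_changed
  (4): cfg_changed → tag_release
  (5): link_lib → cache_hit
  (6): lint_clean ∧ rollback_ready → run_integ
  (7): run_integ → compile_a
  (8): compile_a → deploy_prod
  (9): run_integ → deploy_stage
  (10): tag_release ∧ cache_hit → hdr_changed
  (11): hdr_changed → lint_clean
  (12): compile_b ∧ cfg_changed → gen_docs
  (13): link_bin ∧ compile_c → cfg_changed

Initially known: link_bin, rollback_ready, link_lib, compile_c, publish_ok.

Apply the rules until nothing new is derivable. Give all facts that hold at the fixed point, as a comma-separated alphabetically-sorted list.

Round 1 fires (5), (13), giving cache_hit, cfg_changed.
Round 2 fires (4), giving tag_release.
Round 3 fires (10), giving hdr_changed.
Round 4 fires (11), giving lint_clean.
Round 5 fires (6), giving run_integ.
Round 6 fires (2), (7), (9), giving cache_stale, compile_a, deploy_stage.
Round 7 fires (8), giving deploy_prod.

cache_hit, cache_stale, cfg_changed, compile_a, compile_c, deploy_prod, deploy_stage, hdr_changed, link_bin, link_lib, lint_clean, publish_ok, rollback_ready, run_integ, tag_release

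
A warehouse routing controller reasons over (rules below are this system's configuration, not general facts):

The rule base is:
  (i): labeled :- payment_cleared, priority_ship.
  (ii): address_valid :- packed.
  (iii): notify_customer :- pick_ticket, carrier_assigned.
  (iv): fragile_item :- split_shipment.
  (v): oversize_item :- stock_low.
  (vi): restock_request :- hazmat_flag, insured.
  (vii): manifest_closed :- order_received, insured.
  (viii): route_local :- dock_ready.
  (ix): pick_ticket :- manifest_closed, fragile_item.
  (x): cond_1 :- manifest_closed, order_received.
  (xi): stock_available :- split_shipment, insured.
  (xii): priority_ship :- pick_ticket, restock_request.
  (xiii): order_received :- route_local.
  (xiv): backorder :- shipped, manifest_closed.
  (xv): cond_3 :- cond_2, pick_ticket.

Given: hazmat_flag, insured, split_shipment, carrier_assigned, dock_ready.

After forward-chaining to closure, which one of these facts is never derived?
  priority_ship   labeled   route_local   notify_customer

Round 1: (iv) [fragile_item :- split_shipment.]; (vi) [restock_request :- hazmat_flag, insured.]; (viii) [route_local :- dock_ready.]; (xi) [stock_available :- split_shipment, insured.]. New: fragile_item, restock_request, route_local, stock_available.
Round 2: (xiii) [order_received :- route_local.]. New: order_received.
Round 3: (vii) [manifest_closed :- order_received, insured.]. New: manifest_closed.
Round 4: (ix) [pick_ticket :- manifest_closed, fragile_item.]; (x) [cond_1 :- manifest_closed, order_received.]. New: pick_ticket, cond_1.
Round 5: (iii) [notify_customer :- pick_ticket, carrier_assigned.]; (xii) [priority_ship :- pick_ticket, restock_request.]. New: notify_customer, priority_ship.
Derived: priority_ship (round 5), notify_customer (round 5), route_local (round 1). labeled never appears in any round.

labeled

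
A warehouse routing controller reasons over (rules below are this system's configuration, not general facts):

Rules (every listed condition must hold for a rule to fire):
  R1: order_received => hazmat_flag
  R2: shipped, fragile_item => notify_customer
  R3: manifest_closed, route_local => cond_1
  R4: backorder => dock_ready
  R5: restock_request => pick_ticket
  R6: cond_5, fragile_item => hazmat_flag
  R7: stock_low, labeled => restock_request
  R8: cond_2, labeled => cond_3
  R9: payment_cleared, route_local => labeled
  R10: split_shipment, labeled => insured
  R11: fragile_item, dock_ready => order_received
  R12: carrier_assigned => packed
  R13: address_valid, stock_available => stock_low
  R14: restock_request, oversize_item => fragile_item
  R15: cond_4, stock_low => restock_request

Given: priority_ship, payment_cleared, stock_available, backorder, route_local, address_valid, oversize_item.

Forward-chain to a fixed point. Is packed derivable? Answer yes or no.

no

Round 1: R4 [backorder => dock_ready]; R9 [payment_cleared, route_local => labeled]; R13 [address_valid, stock_available => stock_low]. Adds dock_ready, labeled, stock_low.
Round 2: R7 [stock_low, labeled => restock_request]. Adds restock_request.
Round 3: R5 [restock_request => pick_ticket]; R14 [restock_request, oversize_item => fragile_item]. Adds pick_ticket, fragile_item.
Round 4: R11 [fragile_item, dock_ready => order_received]. Adds order_received.
Round 5: R1 [order_received => hazmat_flag]. Adds hazmat_flag.
Fixed point reached. packed is concluded only by R12; R12 needs carrier_assigned (never derived).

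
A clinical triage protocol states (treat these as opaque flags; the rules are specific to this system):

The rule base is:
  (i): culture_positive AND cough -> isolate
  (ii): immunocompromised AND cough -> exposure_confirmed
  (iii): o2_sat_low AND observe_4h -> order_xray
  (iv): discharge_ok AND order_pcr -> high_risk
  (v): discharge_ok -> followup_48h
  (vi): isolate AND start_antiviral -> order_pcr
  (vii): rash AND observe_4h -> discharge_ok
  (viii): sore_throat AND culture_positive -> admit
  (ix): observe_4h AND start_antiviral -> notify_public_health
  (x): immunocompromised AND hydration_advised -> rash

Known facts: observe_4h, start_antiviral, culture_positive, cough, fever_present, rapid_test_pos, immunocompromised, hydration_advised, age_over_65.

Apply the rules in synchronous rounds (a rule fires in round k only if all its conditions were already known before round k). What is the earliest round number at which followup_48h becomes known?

[1] (i) [culture_positive AND cough -> isolate]; (ii) [immunocompromised AND cough -> exposure_confirmed]; (ix) [observe_4h AND start_antiviral -> notify_public_health]; (x) [immunocompromised AND hydration_advised -> rash]. ⇒ new: isolate, exposure_confirmed, notify_public_health, rash.
[2] (vi) [isolate AND start_antiviral -> order_pcr]; (vii) [rash AND observe_4h -> discharge_ok]. ⇒ new: order_pcr, discharge_ok.
[3] (iv) [discharge_ok AND order_pcr -> high_risk]; (v) [discharge_ok -> followup_48h]. ⇒ new: high_risk, followup_48h.
followup_48h first appears in round 3.

3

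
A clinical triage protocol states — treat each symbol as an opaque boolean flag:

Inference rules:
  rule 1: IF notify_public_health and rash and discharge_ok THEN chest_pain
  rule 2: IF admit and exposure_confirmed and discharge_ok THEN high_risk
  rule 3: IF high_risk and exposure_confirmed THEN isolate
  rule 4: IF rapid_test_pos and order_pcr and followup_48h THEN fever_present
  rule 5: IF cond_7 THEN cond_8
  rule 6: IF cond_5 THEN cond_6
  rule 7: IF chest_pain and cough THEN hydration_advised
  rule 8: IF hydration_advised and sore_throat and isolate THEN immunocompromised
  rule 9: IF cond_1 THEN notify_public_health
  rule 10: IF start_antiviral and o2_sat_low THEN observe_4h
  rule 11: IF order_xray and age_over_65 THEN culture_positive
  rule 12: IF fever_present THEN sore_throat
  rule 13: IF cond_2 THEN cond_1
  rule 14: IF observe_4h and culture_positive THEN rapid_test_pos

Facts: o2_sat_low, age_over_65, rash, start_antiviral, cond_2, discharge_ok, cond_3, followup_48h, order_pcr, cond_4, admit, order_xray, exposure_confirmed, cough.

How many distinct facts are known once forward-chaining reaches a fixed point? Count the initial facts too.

Round 1 fires rule 2, rule 10, rule 11, rule 13, giving high_risk, observe_4h, culture_positive, cond_1.
Round 2 fires rule 3, rule 9, rule 14, giving isolate, notify_public_health, rapid_test_pos.
Round 3 fires rule 1, rule 4, giving chest_pain, fever_present.
Round 4 fires rule 7, rule 12, giving hydration_advised, sore_throat.
Round 5 fires rule 8, giving immunocompromised.
Closure: {admit, age_over_65, chest_pain, cond_1, cond_2, cond_3, cond_4, cough, culture_positive, discharge_ok, exposure_confirmed, fever_present, followup_48h, high_risk, hydration_advised, immunocompromised, isolate, notify_public_health, o2_sat_low, observe_4h, order_pcr, order_xray, rapid_test_pos, rash, sore_throat, start_antiviral} — 26 facts.

26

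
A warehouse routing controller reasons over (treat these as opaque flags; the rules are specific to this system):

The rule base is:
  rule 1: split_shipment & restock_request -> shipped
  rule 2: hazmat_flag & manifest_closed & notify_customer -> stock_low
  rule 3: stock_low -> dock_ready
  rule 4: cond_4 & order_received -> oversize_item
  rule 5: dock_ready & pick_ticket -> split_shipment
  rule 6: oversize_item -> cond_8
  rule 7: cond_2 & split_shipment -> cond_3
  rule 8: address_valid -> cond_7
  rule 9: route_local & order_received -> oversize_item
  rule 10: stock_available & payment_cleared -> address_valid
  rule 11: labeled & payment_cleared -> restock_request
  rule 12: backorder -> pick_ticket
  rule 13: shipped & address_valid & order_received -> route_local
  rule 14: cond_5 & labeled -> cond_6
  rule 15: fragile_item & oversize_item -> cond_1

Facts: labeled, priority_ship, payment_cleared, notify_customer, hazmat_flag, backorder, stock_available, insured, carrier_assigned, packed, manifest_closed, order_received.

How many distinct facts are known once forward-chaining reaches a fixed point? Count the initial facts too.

Round 1: rule 2 [hazmat_flag & manifest_closed & notify_customer -> stock_low]; rule 10 [stock_available & payment_cleared -> address_valid]; rule 11 [labeled & payment_cleared -> restock_request]; rule 12 [backorder -> pick_ticket]. Adds stock_low, address_valid, restock_request, pick_ticket.
Round 2: rule 3 [stock_low -> dock_ready]; rule 8 [address_valid -> cond_7]. Adds dock_ready, cond_7.
Round 3: rule 5 [dock_ready & pick_ticket -> split_shipment]. Adds split_shipment.
Round 4: rule 1 [split_shipment & restock_request -> shipped]. Adds shipped.
Round 5: rule 13 [shipped & address_valid & order_received -> route_local]. Adds route_local.
Round 6: rule 9 [route_local & order_received -> oversize_item]. Adds oversize_item.
Round 7: rule 6 [oversize_item -> cond_8]. Adds cond_8.
Closure: {address_valid, backorder, carrier_assigned, cond_7, cond_8, dock_ready, hazmat_flag, insured, labeled, manifest_closed, notify_customer, order_received, oversize_item, packed, payment_cleared, pick_ticket, priority_ship, restock_request, route_local, shipped, split_shipment, stock_available, stock_low} — 23 facts.

23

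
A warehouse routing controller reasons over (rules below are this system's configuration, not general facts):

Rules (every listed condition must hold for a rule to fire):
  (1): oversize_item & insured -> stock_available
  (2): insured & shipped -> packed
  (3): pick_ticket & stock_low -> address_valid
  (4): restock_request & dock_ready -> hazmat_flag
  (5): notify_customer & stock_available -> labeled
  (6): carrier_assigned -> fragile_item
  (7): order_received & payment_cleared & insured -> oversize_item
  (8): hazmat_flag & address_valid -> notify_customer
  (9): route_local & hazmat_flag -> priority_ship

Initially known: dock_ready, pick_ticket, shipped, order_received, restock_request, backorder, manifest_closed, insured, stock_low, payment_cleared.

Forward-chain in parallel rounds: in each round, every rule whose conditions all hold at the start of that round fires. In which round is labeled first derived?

3

[1] (2) [insured & shipped -> packed]; (3) [pick_ticket & stock_low -> address_valid]; (4) [restock_request & dock_ready -> hazmat_flag]; (7) [order_received & payment_cleared & insured -> oversize_item]. ⇒ new: packed, address_valid, hazmat_flag, oversize_item.
[2] (1) [oversize_item & insured -> stock_available]; (8) [hazmat_flag & address_valid -> notify_customer]. ⇒ new: stock_available, notify_customer.
[3] (5) [notify_customer & stock_available -> labeled]. ⇒ new: labeled.
labeled first appears in round 3.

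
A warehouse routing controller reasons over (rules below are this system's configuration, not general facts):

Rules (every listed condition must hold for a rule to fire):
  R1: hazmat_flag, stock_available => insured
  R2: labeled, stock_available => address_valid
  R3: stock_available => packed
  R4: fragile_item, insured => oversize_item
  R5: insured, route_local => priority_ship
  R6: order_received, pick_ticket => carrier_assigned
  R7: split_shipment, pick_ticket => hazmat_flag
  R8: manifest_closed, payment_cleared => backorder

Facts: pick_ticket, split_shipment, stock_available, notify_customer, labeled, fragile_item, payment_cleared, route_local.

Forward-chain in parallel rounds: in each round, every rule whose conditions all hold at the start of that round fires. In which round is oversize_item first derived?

Round 1 — R2, R3, R7, derive address_valid, packed, hazmat_flag.
Round 2 — R1, derive insured.
Round 3 — R4, R5, derive oversize_item, priority_ship.
oversize_item first appears in round 3.

3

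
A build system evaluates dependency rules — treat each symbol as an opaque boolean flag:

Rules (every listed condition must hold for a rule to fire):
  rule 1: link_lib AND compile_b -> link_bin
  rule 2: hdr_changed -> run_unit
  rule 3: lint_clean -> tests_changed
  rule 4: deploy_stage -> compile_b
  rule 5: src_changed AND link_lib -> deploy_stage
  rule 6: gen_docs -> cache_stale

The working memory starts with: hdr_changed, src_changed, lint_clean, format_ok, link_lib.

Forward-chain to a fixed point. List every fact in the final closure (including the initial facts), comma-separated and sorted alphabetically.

Round 1 fires rule 2, rule 3, rule 5, giving run_unit, tests_changed, deploy_stage.
Round 2 fires rule 4, giving compile_b.
Round 3 fires rule 1, giving link_bin.

compile_b, deploy_stage, format_ok, hdr_changed, link_bin, link_lib, lint_clean, run_unit, src_changed, tests_changed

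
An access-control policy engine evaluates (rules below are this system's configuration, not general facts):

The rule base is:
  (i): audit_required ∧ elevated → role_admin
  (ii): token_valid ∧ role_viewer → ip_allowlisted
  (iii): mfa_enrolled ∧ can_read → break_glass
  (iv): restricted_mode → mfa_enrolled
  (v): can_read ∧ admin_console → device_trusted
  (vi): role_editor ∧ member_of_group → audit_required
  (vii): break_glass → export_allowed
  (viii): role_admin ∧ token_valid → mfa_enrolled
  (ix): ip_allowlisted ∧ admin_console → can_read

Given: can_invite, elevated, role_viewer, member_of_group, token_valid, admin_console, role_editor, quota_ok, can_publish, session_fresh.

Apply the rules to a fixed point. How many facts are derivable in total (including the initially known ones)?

[1] (ii) [token_valid ∧ role_viewer → ip_allowlisted]; (vi) [role_editor ∧ member_of_group → audit_required]. ⇒ new: ip_allowlisted, audit_required.
[2] (i) [audit_required ∧ elevated → role_admin]; (ix) [ip_allowlisted ∧ admin_console → can_read]. ⇒ new: role_admin, can_read.
[3] (v) [can_read ∧ admin_console → device_trusted]; (viii) [role_admin ∧ token_valid → mfa_enrolled]. ⇒ new: device_trusted, mfa_enrolled.
[4] (iii) [mfa_enrolled ∧ can_read → break_glass]. ⇒ new: break_glass.
[5] (vii) [break_glass → export_allowed]. ⇒ new: export_allowed.
Closure: {admin_console, audit_required, break_glass, can_invite, can_publish, can_read, device_trusted, elevated, export_allowed, ip_allowlisted, member_of_group, mfa_enrolled, quota_ok, role_admin, role_editor, role_viewer, session_fresh, token_valid} — 18 facts.

18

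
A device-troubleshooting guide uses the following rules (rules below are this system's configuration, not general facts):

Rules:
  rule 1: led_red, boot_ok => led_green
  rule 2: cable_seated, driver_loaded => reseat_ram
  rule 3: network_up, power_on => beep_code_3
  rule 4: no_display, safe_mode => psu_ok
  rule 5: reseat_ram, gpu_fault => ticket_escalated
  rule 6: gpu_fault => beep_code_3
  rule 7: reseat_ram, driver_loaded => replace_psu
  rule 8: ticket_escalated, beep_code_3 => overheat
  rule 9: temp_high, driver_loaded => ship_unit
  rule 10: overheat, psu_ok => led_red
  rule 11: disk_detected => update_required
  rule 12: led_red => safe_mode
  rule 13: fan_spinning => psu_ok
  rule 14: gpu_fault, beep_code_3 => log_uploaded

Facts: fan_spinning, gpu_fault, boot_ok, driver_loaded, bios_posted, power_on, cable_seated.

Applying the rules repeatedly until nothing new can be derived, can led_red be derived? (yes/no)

yes

Round 1 — rule 2, rule 6, rule 13, derive reseat_ram, beep_code_3, psu_ok.
Round 2 — rule 5, rule 7, rule 14, derive ticket_escalated, replace_psu, log_uploaded.
Round 3 — rule 8, derive overheat.
Round 4 — rule 10, derive led_red.
Round 5 — rule 1, rule 12, derive led_green, safe_mode.
led_red appears in round 4, so it is derivable.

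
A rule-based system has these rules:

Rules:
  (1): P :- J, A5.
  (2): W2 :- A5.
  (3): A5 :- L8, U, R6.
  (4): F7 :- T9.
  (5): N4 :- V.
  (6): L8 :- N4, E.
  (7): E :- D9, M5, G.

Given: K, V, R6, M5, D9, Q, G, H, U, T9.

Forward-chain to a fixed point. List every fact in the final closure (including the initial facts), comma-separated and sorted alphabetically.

Round 1 — (4), (5), (7), derive F7, N4, E.
Round 2 — (6), derive L8.
Round 3 — (3), derive A5.
Round 4 — (2), derive W2.

A5, D9, E, F7, G, H, K, L8, M5, N4, Q, R6, T9, U, V, W2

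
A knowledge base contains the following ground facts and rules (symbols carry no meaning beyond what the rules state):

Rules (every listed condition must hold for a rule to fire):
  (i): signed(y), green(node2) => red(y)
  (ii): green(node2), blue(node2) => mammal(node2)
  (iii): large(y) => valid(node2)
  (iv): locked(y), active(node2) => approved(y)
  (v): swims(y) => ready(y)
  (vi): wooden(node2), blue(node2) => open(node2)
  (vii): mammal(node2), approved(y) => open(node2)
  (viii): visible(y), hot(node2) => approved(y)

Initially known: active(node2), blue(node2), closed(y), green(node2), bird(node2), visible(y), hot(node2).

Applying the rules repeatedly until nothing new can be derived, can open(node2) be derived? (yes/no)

Round 1: (ii) [green(node2), blue(node2) => mammal(node2)]; (viii) [visible(y), hot(node2) => approved(y)]. Adds mammal(node2), approved(y).
Round 2: (vii) [mammal(node2), approved(y) => open(node2)]. Adds open(node2).
open(node2) appears in round 2, so it is derivable.

yes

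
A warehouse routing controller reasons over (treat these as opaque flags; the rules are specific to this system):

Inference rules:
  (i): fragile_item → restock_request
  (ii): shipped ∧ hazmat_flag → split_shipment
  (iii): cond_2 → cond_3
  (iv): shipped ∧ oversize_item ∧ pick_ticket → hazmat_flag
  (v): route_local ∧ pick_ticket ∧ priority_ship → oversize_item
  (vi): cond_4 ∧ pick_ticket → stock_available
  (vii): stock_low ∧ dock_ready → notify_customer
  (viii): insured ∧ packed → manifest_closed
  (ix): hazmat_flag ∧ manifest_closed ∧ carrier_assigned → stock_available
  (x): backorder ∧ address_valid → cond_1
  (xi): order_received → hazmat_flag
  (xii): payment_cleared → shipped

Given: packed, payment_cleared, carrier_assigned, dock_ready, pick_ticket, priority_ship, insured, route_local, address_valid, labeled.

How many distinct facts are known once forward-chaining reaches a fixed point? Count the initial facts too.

Round 1 fires (v), (viii), (xii), giving oversize_item, manifest_closed, shipped.
Round 2 fires (iv), giving hazmat_flag.
Round 3 fires (ii), (ix), giving split_shipment, stock_available.
Closure: {address_valid, carrier_assigned, dock_ready, hazmat_flag, insured, labeled, manifest_closed, oversize_item, packed, payment_cleared, pick_ticket, priority_ship, route_local, shipped, split_shipment, stock_available} — 16 facts.

16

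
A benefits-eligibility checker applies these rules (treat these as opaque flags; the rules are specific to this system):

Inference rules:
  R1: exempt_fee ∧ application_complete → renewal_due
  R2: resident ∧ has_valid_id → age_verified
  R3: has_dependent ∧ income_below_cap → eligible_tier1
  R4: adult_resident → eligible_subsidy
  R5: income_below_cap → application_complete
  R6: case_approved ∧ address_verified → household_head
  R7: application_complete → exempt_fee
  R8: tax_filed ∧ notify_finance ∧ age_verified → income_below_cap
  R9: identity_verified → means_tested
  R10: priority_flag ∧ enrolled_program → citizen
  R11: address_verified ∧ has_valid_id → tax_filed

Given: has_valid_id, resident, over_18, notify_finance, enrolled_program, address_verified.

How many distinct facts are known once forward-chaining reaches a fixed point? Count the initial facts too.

12

Round 1 fires R2, R11, giving age_verified, tax_filed.
Round 2 fires R8, giving income_below_cap.
Round 3 fires R5, giving application_complete.
Round 4 fires R7, giving exempt_fee.
Round 5 fires R1, giving renewal_due.
Closure: {address_verified, age_verified, application_complete, enrolled_program, exempt_fee, has_valid_id, income_below_cap, notify_finance, over_18, renewal_due, resident, tax_filed} — 12 facts.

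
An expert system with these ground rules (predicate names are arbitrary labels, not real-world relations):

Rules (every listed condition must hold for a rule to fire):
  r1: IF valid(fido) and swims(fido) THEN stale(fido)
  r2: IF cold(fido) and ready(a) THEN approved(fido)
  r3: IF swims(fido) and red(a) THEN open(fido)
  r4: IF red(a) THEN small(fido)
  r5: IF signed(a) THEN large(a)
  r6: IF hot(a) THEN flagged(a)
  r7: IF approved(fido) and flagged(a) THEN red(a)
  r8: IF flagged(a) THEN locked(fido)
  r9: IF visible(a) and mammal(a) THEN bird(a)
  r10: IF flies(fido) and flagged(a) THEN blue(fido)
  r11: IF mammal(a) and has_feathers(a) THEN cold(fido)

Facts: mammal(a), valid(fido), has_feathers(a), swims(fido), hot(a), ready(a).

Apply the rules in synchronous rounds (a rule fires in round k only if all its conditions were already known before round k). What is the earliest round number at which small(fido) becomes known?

Round 1 fires r1, r6, r11, giving stale(fido), flagged(a), cold(fido).
Round 2 fires r2, r8, giving approved(fido), locked(fido).
Round 3 fires r7, giving red(a).
Round 4 fires r3, r4, giving open(fido), small(fido).
small(fido) first appears in round 4.

4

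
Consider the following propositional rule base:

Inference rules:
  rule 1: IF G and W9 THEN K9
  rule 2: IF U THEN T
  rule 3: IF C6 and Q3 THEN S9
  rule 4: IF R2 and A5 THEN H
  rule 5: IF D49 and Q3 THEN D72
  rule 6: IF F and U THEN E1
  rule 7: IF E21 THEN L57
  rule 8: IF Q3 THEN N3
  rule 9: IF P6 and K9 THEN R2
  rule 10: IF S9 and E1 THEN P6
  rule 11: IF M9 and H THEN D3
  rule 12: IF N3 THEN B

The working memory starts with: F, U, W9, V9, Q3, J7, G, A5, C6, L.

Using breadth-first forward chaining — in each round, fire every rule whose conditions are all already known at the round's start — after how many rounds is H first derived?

4

Round 1: rule 1 [IF G and W9 THEN K9]; rule 2 [IF U THEN T]; rule 3 [IF C6 and Q3 THEN S9]; rule 6 [IF F and U THEN E1]; rule 8 [IF Q3 THEN N3]. New: K9, T, S9, E1, N3.
Round 2: rule 10 [IF S9 and E1 THEN P6]; rule 12 [IF N3 THEN B]. New: P6, B.
Round 3: rule 9 [IF P6 and K9 THEN R2]. New: R2.
Round 4: rule 4 [IF R2 and A5 THEN H]. New: H.
H first appears in round 4.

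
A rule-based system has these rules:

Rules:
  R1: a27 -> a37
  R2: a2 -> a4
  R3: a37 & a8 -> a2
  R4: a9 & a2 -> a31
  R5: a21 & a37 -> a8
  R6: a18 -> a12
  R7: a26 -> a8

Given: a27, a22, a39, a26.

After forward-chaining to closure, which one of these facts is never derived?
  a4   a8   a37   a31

a31

Round 1 — R1, R7, derive a37, a8.
Round 2 — R3, derive a2.
Round 3 — R2, derive a4.
Derived: a37 (round 1), a4 (round 3), a8 (round 1). a31 never appears in any round.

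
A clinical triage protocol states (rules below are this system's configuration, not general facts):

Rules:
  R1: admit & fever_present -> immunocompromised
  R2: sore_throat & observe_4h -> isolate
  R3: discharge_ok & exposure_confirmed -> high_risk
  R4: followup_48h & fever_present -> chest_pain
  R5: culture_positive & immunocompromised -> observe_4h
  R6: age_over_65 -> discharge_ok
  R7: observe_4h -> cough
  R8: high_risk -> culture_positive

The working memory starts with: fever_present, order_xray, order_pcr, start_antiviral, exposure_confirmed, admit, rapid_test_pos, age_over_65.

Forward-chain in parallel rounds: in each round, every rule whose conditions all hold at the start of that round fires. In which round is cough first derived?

Round 1 fires R1, R6, giving immunocompromised, discharge_ok.
Round 2 fires R3, giving high_risk.
Round 3 fires R8, giving culture_positive.
Round 4 fires R5, giving observe_4h.
Round 5 fires R7, giving cough.
cough first appears in round 5.

5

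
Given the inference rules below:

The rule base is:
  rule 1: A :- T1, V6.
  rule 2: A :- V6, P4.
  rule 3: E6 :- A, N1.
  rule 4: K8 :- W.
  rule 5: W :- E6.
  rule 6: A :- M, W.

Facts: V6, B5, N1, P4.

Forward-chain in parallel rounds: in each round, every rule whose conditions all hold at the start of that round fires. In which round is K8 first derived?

Round 1: rule 2 [A :- V6, P4.]. New: A.
Round 2: rule 3 [E6 :- A, N1.]. New: E6.
Round 3: rule 5 [W :- E6.]. New: W.
Round 4: rule 4 [K8 :- W.]. New: K8.
K8 first appears in round 4.

4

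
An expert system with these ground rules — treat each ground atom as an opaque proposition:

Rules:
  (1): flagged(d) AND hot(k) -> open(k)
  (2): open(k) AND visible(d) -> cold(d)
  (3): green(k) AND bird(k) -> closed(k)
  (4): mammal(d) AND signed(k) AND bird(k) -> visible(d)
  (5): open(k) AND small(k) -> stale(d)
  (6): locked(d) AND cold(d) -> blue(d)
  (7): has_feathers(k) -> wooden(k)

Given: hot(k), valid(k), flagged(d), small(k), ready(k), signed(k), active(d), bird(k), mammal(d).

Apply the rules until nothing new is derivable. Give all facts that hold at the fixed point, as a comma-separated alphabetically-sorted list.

Round 1: (1) [flagged(d) AND hot(k) -> open(k)]; (4) [mammal(d) AND signed(k) AND bird(k) -> visible(d)]. Adds open(k), visible(d).
Round 2: (2) [open(k) AND visible(d) -> cold(d)]; (5) [open(k) AND small(k) -> stale(d)]. Adds cold(d), stale(d).

active(d), bird(k), cold(d), flagged(d), hot(k), mammal(d), open(k), ready(k), signed(k), small(k), stale(d), valid(k), visible(d)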